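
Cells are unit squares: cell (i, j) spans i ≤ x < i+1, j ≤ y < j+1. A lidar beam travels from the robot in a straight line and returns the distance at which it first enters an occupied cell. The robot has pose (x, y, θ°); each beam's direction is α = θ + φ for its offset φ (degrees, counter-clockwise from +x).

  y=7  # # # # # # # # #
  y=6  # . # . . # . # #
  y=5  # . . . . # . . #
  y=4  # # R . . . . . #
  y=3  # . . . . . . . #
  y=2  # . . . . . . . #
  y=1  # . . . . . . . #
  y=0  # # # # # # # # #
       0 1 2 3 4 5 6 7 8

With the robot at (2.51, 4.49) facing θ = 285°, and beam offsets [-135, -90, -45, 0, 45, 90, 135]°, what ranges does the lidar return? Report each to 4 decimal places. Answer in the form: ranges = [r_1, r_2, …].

beam 1: φ=-135°, α=150°
  dir = (cos 150°, sin 150°) = (-0.8660, 0.5000); from cell (2,4)
  next x-line at t=0.5889, next y-line at t=1.0200; Δt_x=1.1547, Δt_y=2.0000
    x: enter (1,4) at t=0.5889 ← occupied
  → r_1 = 0.5889
beam 2: φ=-90°, α=195°
  dir = (cos 195°, sin 195°) = (-0.9659, -0.2588); from cell (2,4)
  next x-line at t=0.5280, next y-line at t=1.8932; Δt_x=1.0353, Δt_y=3.8637
    x: enter (1,4) at t=0.5280 ← occupied
  → r_2 = 0.5280
beam 3: φ=-45°, α=240°
  dir = (cos 240°, sin 240°) = (-0.5000, -0.8660); from cell (2,4)
  next x-line at t=1.0200, next y-line at t=0.5658; Δt_x=2.0000, Δt_y=1.1547
    y: enter (2,3) at t=0.5658
    x: enter (1,3) at t=1.0200
    y: enter (1,2) at t=1.7205
    y: enter (1,1) at t=2.8752
    x: enter (0,1) at t=3.0200 ← occupied
  → r_3 = 3.0200
beam 4: φ=0°, α=285°
  dir = (cos 285°, sin 285°) = (0.2588, -0.9659); from cell (2,4)
  next x-line at t=1.8932, next y-line at t=0.5073; Δt_x=3.8637, Δt_y=1.0353
    y: enter (2,3) at t=0.5073
    y: enter (2,2) at t=1.5426
    x: enter (3,2) at t=1.8932
    y: enter (3,1) at t=2.5778
    y: enter (3,0) at t=3.6131 ← occupied
  → r_4 = 3.6131
beam 5: φ=45°, α=330°
  dir = (cos 330°, sin 330°) = (0.8660, -0.5000); from cell (2,4)
  next x-line at t=0.5658, next y-line at t=0.9800; Δt_x=1.1547, Δt_y=2.0000
    x: enter (3,4) at t=0.5658
    y: enter (3,3) at t=0.9800
    x: enter (4,3) at t=1.7205
    x: enter (5,3) at t=2.8752
    y: enter (5,2) at t=2.9800
    x: enter (6,2) at t=4.0299
    y: enter (6,1) at t=4.9800
    x: enter (7,1) at t=5.1846
    x: enter (8,1) at t=6.3393 ← occupied
  → r_5 = 6.3393
beam 6: φ=90°, α=15°
  dir = (cos 15°, sin 15°) = (0.9659, 0.2588); from cell (2,4)
  next x-line at t=0.5073, next y-line at t=1.9705; Δt_x=1.0353, Δt_y=3.8637
    x: enter (3,4) at t=0.5073
    x: enter (4,4) at t=1.5426
    y: enter (4,5) at t=1.9705
    x: enter (5,5) at t=2.5778 ← occupied
  → r_6 = 2.5778
beam 7: φ=135°, α=60°
  dir = (cos 60°, sin 60°) = (0.5000, 0.8660); from cell (2,4)
  next x-line at t=0.9800, next y-line at t=0.5889; Δt_x=2.0000, Δt_y=1.1547
    y: enter (2,5) at t=0.5889
    x: enter (3,5) at t=0.9800
    y: enter (3,6) at t=1.7436
    y: enter (3,7) at t=2.8983 ← occupied
  → r_7 = 2.8983

ranges = [0.5889, 0.5280, 3.0200, 3.6131, 6.3393, 2.5778, 2.8983]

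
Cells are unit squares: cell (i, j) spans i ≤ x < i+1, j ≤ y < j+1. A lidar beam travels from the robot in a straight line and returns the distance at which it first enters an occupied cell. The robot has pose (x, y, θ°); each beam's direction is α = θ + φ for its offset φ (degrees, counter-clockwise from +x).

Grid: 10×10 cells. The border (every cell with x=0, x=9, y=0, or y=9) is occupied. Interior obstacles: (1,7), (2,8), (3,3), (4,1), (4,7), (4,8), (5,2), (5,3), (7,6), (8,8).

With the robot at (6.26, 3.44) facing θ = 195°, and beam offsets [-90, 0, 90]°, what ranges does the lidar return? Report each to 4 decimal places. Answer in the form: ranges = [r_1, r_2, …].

ranges = [4.8683, 0.2692, 2.5261]

beam 1: φ=-90°, α=105°
  direction (-0.2588, 0.9659); cell (6,3); t to first gridline: x 1.0046, y 0.5798 (then +3.8637 / +1.0353)
    (6,4) via y @ 0.5798
    (5,4) via x @ 1.0046
    (5,5) via y @ 1.6150
    (5,6) via y @ 2.6503
    (5,7) via y @ 3.6856
    (5,8) via y @ 4.7209
    (4,8) via x @ 4.8683  # hit
  → r_1 = 4.8683
beam 2: φ=0°, α=195°
  direction (-0.9659, -0.2588); cell (6,3); t to first gridline: x 0.2692, y 1.7000 (then +1.0353 / +3.8637)
    (5,3) via x @ 0.2692  # hit
  → r_2 = 0.2692
beam 3: φ=90°, α=285°
  direction (0.2588, -0.9659); cell (6,3); t to first gridline: x 2.8591, y 0.4555 (then +3.8637 / +1.0353)
    (6,2) via y @ 0.4555
    (6,1) via y @ 1.4908
    (6,0) via y @ 2.5261  # hit
  → r_3 = 2.5261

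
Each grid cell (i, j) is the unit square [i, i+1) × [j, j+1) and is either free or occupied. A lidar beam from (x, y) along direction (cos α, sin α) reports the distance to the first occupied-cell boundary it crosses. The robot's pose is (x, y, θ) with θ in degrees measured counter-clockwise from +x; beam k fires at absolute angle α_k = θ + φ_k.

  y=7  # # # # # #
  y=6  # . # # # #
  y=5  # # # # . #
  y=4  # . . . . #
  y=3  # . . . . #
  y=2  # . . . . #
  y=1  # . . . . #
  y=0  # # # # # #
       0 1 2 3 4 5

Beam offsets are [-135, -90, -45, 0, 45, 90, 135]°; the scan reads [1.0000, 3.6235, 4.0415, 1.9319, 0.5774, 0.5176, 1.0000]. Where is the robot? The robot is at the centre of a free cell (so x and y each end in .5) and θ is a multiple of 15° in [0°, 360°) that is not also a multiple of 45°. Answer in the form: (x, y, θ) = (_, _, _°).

Candidates: 18 free-cell centres × 16 headings = 288 poses. Raycast each; keep the one whose scan matches to 4 dp.
  (1.5, 2.5, 300°): beam 1 = 0.5176 ≠ 1.0000 ✗
  (4.5, 5.5, 210°): beam 1 = 0.5176 ≠ 1.0000 ✗
  (3.5, 4.5, 330°): beam 1 = 2.5882 ≠ 1.0000 ✗
  (2.5, 3.5, 75°): beam 1 = 2.8868 ≠ 1.0000 ✗
  …
  (4.5, 4.5, 285°): r_1=1.0000, r_2=3.6235, r_3=4.0415, r_4=1.9319, r_5=0.5774, r_6=0.5176, r_7=1.0000 — all match ✓
Only this pose fits every beam.

(x, y, θ) = (4.5, 4.5, 285°)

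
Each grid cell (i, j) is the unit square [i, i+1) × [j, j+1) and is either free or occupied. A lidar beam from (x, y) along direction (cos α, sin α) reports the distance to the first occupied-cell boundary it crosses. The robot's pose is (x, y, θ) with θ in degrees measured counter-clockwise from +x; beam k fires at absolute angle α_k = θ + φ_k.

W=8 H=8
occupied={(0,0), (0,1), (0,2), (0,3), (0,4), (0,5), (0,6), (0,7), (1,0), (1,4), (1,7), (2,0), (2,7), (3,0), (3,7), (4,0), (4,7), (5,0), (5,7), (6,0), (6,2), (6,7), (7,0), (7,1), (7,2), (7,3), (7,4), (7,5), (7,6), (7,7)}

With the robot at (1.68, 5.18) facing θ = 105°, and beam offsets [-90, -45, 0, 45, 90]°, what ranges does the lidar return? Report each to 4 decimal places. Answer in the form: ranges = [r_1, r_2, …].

ranges = [5.5077, 2.1016, 1.8842, 0.7852, 0.6955]

beam 1: φ=-90°, α=15°
  cosα=0.9659 sinα=0.2588 | (1,5) | tMaxX 0.3313 tMaxY 3.1682 | tΔX 1.0353 tΔY 3.8637
    t=0.3313 [x] (2,5)
    t=1.3666 [x] (3,5)
    t=2.4018 [x] (4,5)
    t=3.1682 [y] (4,6)
    t=3.4371 [x] (5,6)
    t=4.4724 [x] (6,6)
    t=5.5077 [x] (7,6) — stop
  → r_1 = 5.5077
beam 2: φ=-45°, α=60°
  cosα=0.5000 sinα=0.8660 | (1,5) | tMaxX 0.6400 tMaxY 0.9469 | tΔX 2.0000 tΔY 1.1547
    t=0.6400 [x] (2,5)
    t=0.9469 [y] (2,6)
    t=2.1016 [y] (2,7) — stop
  → r_2 = 2.1016
beam 3: φ=0°, α=105°
  cosα=-0.2588 sinα=0.9659 | (1,5) | tMaxX 2.6273 tMaxY 0.8489 | tΔX 3.8637 tΔY 1.0353
    t=0.8489 [y] (1,6)
    t=1.8842 [y] (1,7) — stop
  → r_3 = 1.8842
beam 4: φ=45°, α=150°
  cosα=-0.8660 sinα=0.5000 | (1,5) | tMaxX 0.7852 tMaxY 1.6400 | tΔX 1.1547 tΔY 2.0000
    t=0.7852 [x] (0,5) — stop
  → r_4 = 0.7852
beam 5: φ=90°, α=195°
  cosα=-0.9659 sinα=-0.2588 | (1,5) | tMaxX 0.7040 tMaxY 0.6955 | tΔX 1.0353 tΔY 3.8637
    t=0.6955 [y] (1,4) — stop
  → r_5 = 0.6955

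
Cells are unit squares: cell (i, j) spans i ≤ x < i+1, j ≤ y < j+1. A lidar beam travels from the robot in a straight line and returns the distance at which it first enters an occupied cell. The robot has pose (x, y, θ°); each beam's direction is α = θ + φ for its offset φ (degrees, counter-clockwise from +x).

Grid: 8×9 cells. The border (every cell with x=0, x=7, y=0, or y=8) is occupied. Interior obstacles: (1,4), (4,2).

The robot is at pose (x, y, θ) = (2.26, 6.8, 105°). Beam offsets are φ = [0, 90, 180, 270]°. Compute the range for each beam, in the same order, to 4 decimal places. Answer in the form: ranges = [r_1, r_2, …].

ranges = [1.2423, 1.3044, 6.0046, 4.6364]

beam 1: φ=0°, α=105°
  cosα=-0.2588 sinα=0.9659 | (2,6) | tMaxX 1.0046 tMaxY 0.2071 | tΔX 3.8637 tΔY 1.0353
    t=0.2071 [y] (2,7)
    t=1.0046 [x] (1,7)
    t=1.2423 [y] (1,8) — stop
  → r_1 = 1.2423
beam 2: φ=90°, α=195°
  cosα=-0.9659 sinα=-0.2588 | (2,6) | tMaxX 0.2692 tMaxY 3.0910 | tΔX 1.0353 tΔY 3.8637
    t=0.2692 [x] (1,6)
    t=1.3044 [x] (0,6) — stop
  → r_2 = 1.3044
beam 3: φ=180°, α=285°
  cosα=0.2588 sinα=-0.9659 | (2,6) | tMaxX 2.8591 tMaxY 0.8282 | tΔX 3.8637 tΔY 1.0353
    t=0.8282 [y] (2,5)
    t=1.8635 [y] (2,4)
    t=2.8591 [x] (3,4)
    t=2.8988 [y] (3,3)
    t=3.9340 [y] (3,2)
    t=4.9693 [y] (3,1)
    t=6.0046 [y] (3,0) — stop
  → r_3 = 6.0046
beam 4: φ=270°, α=15°
  cosα=0.9659 sinα=0.2588 | (2,6) | tMaxX 0.7661 tMaxY 0.7727 | tΔX 1.0353 tΔY 3.8637
    t=0.7661 [x] (3,6)
    t=0.7727 [y] (3,7)
    t=1.8014 [x] (4,7)
    t=2.8367 [x] (5,7)
    t=3.8719 [x] (6,7)
    t=4.6364 [y] (6,8) — stop
  → r_4 = 4.6364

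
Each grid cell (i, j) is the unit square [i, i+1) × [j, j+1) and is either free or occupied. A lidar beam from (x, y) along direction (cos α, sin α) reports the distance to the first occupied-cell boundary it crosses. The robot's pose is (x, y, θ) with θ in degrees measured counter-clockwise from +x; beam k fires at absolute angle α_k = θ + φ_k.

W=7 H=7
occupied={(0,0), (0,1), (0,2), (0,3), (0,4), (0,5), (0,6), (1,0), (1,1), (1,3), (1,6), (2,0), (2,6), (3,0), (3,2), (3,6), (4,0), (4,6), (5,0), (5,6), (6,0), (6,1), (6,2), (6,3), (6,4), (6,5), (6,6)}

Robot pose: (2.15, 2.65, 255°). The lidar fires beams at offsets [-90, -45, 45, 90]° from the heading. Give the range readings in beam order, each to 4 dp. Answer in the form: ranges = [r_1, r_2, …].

beam 1: φ=-90°, α=165°
  d=(-0.9659,0.2588)  start (2,2)  tX=0.1553 tY=1.3523  stride 1/|dx|=1.0353 1/|dy|=3.8637
    cross x-line → (1,2), t=0.1553
    cross x-line → (0,2), t=1.1906 (wall)
  → r_1 = 1.1906
beam 2: φ=-45°, α=210°
  d=(-0.8660,-0.5000)  start (2,2)  tX=0.1732 tY=1.3000  stride 1/|dx|=1.1547 1/|dy|=2.0000
    cross x-line → (1,2), t=0.1732
    cross y-line → (1,1), t=1.3000 (wall)
  → r_2 = 1.3000
beam 3: φ=45°, α=300°
  d=(0.5000,-0.8660)  start (2,2)  tX=1.7000 tY=0.7506  stride 1/|dx|=2.0000 1/|dy|=1.1547
    cross y-line → (2,1), t=0.7506
    cross x-line → (3,1), t=1.7000
    cross y-line → (3,0), t=1.9053 (wall)
  → r_3 = 1.9053
beam 4: φ=90°, α=345°
  d=(0.9659,-0.2588)  start (2,2)  tX=0.8800 tY=2.5114  stride 1/|dx|=1.0353 1/|dy|=3.8637
    cross x-line → (3,2), t=0.8800 (wall)
  → r_4 = 0.8800

ranges = [1.1906, 1.3000, 1.9053, 0.8800]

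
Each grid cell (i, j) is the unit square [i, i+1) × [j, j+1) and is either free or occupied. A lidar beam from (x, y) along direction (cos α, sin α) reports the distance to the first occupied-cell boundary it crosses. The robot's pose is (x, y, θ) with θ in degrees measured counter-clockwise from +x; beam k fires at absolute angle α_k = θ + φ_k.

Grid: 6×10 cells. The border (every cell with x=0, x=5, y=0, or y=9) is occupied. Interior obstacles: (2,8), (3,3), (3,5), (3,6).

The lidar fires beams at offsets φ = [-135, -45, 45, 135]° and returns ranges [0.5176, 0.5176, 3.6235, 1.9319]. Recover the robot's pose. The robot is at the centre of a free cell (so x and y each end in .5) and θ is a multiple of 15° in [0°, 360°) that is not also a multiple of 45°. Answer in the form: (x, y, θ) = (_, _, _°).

Candidates: 28 free-cell centres × 16 headings = 448 poses. Raycast each; keep the one whose scan matches to 4 dp.
  (3.5, 4.5, 240°): beam 2 = 2.5882 ≠ 0.5176 ✗
  (4.5, 6.5, 345°): beam 1 = 0.5774 ≠ 0.5176 ✗
  (3.5, 4.5, 195°): beam 1 = 0.5774 ≠ 0.5176 ✗
  …
  (1.5, 1.5, 330°): r_1=0.5176, r_2=0.5176, r_3=3.6235, r_4=1.9319 — all match ✓
No second candidate reproduces the full scan.

(x, y, θ) = (1.5, 1.5, 330°)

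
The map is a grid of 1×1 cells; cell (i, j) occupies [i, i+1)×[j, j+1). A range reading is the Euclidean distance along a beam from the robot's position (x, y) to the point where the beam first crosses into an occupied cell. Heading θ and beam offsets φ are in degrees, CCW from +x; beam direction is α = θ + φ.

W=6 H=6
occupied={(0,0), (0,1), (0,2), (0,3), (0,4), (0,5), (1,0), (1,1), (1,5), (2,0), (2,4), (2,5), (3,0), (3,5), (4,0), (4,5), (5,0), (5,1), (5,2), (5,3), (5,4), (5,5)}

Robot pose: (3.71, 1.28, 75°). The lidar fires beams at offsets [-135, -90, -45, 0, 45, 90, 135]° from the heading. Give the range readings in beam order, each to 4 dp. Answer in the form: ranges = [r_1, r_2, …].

ranges = [0.3233, 1.0818, 1.4896, 3.8512, 3.1408, 1.7703, 0.5600]

beam 1: φ=-135°, α=300°
  direction (0.5000, -0.8660); cell (3,1); t to first gridline: x 0.5800, y 0.3233 (then +2.0000 / +1.1547)
    (3,0) via y @ 0.3233  # hit
  → r_1 = 0.3233
beam 2: φ=-90°, α=345°
  direction (0.9659, -0.2588); cell (3,1); t to first gridline: x 0.3002, y 1.0818 (then +1.0353 / +3.8637)
    (4,1) via x @ 0.3002
    (4,0) via y @ 1.0818  # hit
  → r_2 = 1.0818
beam 3: φ=-45°, α=30°
  direction (0.8660, 0.5000); cell (3,1); t to first gridline: x 0.3349, y 1.4400 (then +1.1547 / +2.0000)
    (4,1) via x @ 0.3349
    (4,2) via y @ 1.4400
    (5,2) via x @ 1.4896  # hit
  → r_3 = 1.4896
beam 4: φ=0°, α=75°
  direction (0.2588, 0.9659); cell (3,1); t to first gridline: x 1.1205, y 0.7454 (then +3.8637 / +1.0353)
    (3,2) via y @ 0.7454
    (4,2) via x @ 1.1205
    (4,3) via y @ 1.7807
    (4,4) via y @ 2.8160
    (4,5) via y @ 3.8512  # hit
  → r_4 = 3.8512
beam 5: φ=45°, α=120°
  direction (-0.5000, 0.8660); cell (3,1); t to first gridline: x 1.4200, y 0.8314 (then +2.0000 / +1.1547)
    (3,2) via y @ 0.8314
    (2,2) via x @ 1.4200
    (2,3) via y @ 1.9861
    (2,4) via y @ 3.1408  # hit
  → r_5 = 3.1408
beam 6: φ=90°, α=165°
  direction (-0.9659, 0.2588); cell (3,1); t to first gridline: x 0.7350, y 2.7819 (then +1.0353 / +3.8637)
    (2,1) via x @ 0.7350
    (1,1) via x @ 1.7703  # hit
  → r_6 = 1.7703
beam 7: φ=135°, α=210°
  direction (-0.8660, -0.5000); cell (3,1); t to first gridline: x 0.8198, y 0.5600 (then +1.1547 / +2.0000)
    (3,0) via y @ 0.5600  # hit
  → r_7 = 0.5600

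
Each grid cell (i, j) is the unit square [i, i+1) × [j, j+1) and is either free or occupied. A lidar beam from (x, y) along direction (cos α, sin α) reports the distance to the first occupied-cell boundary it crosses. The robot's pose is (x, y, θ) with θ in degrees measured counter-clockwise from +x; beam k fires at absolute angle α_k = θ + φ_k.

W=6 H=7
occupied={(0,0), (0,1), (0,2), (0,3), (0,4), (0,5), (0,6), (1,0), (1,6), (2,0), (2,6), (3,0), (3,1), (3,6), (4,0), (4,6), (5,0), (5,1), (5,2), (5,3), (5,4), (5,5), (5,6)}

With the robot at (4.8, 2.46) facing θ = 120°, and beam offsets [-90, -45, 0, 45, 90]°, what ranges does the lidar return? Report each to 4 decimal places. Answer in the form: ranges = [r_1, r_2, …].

ranges = [0.2309, 0.7727, 4.0876, 3.9340, 0.9238]

beam 1: φ=-90°, α=30°
  cosα=0.8660 sinα=0.5000 | (4,2) | tMaxX 0.2309 tMaxY 1.0800 | tΔX 1.1547 tΔY 2.0000
    t=0.2309 [x] (5,2) — stop
  → r_1 = 0.2309
beam 2: φ=-45°, α=75°
  cosα=0.2588 sinα=0.9659 | (4,2) | tMaxX 0.7727 tMaxY 0.5590 | tΔX 3.8637 tΔY 1.0353
    t=0.5590 [y] (4,3)
    t=0.7727 [x] (5,3) — stop
  → r_2 = 0.7727
beam 3: φ=0°, α=120°
  cosα=-0.5000 sinα=0.8660 | (4,2) | tMaxX 1.6000 tMaxY 0.6235 | tΔX 2.0000 tΔY 1.1547
    t=0.6235 [y] (4,3)
    t=1.6000 [x] (3,3)
    t=1.7782 [y] (3,4)
    t=2.9329 [y] (3,5)
    t=3.6000 [x] (2,5)
    t=4.0876 [y] (2,6) — stop
  → r_3 = 4.0876
beam 4: φ=45°, α=165°
  cosα=-0.9659 sinα=0.2588 | (4,2) | tMaxX 0.8282 tMaxY 2.0864 | tΔX 1.0353 tΔY 3.8637
    t=0.8282 [x] (3,2)
    t=1.8635 [x] (2,2)
    t=2.0864 [y] (2,3)
    t=2.8988 [x] (1,3)
    t=3.9340 [x] (0,3) — stop
  → r_4 = 3.9340
beam 5: φ=90°, α=210°
  cosα=-0.8660 sinα=-0.5000 | (4,2) | tMaxX 0.9238 tMaxY 0.9200 | tΔX 1.1547 tΔY 2.0000
    t=0.9200 [y] (4,1)
    t=0.9238 [x] (3,1) — stop
  → r_5 = 0.9238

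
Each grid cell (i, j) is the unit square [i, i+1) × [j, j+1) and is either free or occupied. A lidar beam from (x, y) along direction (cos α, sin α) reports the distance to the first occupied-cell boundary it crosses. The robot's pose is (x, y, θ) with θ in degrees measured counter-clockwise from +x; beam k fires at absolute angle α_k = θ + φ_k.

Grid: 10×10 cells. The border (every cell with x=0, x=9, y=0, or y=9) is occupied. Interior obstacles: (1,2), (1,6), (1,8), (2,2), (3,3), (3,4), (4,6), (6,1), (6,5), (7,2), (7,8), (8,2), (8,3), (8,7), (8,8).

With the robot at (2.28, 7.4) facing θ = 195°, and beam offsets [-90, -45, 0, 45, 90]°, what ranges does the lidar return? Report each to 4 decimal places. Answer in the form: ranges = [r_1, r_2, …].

ranges = [1.0818, 1.2000, 1.3252, 0.5600, 2.7819]

beam 1: φ=-90°, α=105°
  direction (-0.2588, 0.9659); cell (2,7); t to first gridline: x 1.0818, y 0.6212 (then +3.8637 / +1.0353)
    (2,8) via y @ 0.6212
    (1,8) via x @ 1.0818  # hit
  → r_1 = 1.0818
beam 2: φ=-45°, α=150°
  direction (-0.8660, 0.5000); cell (2,7); t to first gridline: x 0.3233, y 1.2000 (then +1.1547 / +2.0000)
    (1,7) via x @ 0.3233
    (1,8) via y @ 1.2000  # hit
  → r_2 = 1.2000
beam 3: φ=0°, α=195°
  direction (-0.9659, -0.2588); cell (2,7); t to first gridline: x 0.2899, y 1.5455 (then +1.0353 / +3.8637)
    (1,7) via x @ 0.2899
    (0,7) via x @ 1.3252  # hit
  → r_3 = 1.3252
beam 4: φ=45°, α=240°
  direction (-0.5000, -0.8660); cell (2,7); t to first gridline: x 0.5600, y 0.4619 (then +2.0000 / +1.1547)
    (2,6) via y @ 0.4619
    (1,6) via x @ 0.5600  # hit
  → r_4 = 0.5600
beam 5: φ=90°, α=285°
  direction (0.2588, -0.9659); cell (2,7); t to first gridline: x 2.7819, y 0.4141 (then +3.8637 / +1.0353)
    (2,6) via y @ 0.4141
    (2,5) via y @ 1.4494
    (2,4) via y @ 2.4847
    (3,4) via x @ 2.7819  # hit
  → r_5 = 2.7819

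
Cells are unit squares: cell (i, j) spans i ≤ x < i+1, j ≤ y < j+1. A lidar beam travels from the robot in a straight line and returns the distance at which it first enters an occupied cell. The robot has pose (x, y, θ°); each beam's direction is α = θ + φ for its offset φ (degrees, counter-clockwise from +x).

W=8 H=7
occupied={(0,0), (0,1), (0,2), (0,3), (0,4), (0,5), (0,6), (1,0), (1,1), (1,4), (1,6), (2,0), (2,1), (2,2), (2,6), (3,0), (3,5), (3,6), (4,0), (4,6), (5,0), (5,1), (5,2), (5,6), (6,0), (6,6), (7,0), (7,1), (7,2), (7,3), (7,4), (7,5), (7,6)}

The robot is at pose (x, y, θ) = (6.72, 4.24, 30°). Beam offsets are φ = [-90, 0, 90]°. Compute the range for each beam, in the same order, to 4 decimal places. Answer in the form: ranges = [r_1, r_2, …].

ranges = [0.5600, 0.3233, 2.0323]

beam 1: φ=-90°, α=300°
  d=(0.5000,-0.8660)  start (6,4)  tX=0.5600 tY=0.2771  stride 1/|dx|=2.0000 1/|dy|=1.1547
    cross y-line → (6,3), t=0.2771
    cross x-line → (7,3), t=0.5600 (wall)
  → r_1 = 0.5600
beam 2: φ=0°, α=30°
  d=(0.8660,0.5000)  start (6,4)  tX=0.3233 tY=1.5200  stride 1/|dx|=1.1547 1/|dy|=2.0000
    cross x-line → (7,4), t=0.3233 (wall)
  → r_2 = 0.3233
beam 3: φ=90°, α=120°
  d=(-0.5000,0.8660)  start (6,4)  tX=1.4400 tY=0.8776  stride 1/|dx|=2.0000 1/|dy|=1.1547
    cross y-line → (6,5), t=0.8776
    cross x-line → (5,5), t=1.4400
    cross y-line → (5,6), t=2.0323 (wall)
  → r_3 = 2.0323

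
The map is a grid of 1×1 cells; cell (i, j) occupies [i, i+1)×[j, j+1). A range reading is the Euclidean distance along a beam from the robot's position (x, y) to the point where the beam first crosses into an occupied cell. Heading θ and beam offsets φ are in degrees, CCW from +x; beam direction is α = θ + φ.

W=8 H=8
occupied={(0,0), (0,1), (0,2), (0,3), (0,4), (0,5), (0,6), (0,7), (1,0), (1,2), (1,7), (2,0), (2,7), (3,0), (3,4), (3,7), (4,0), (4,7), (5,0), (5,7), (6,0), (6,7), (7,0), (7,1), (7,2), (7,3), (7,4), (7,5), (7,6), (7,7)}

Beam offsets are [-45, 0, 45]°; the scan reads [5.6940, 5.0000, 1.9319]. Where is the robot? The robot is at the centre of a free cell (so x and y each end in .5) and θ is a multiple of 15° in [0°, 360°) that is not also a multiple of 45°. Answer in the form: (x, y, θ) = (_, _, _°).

(x, y, θ) = (3.5, 1.5, 120°)

Candidates: 34 free-cell centres × 16 headings = 544 poses. Raycast each; keep the one whose scan matches to 4 dp.
  (4.5, 4.5, 30°): beam 1 = 2.5882 ≠ 5.6940 ✗
  (3.5, 2.5, 345°): beam 1 = 1.7321 ≠ 5.6940 ✗
  (3.5, 1.5, 300°): beam 1 = 0.5176 ≠ 5.6940 ✗
  …
  (3.5, 1.5, 120°): r_1=5.6940, r_2=5.0000, r_3=1.9319 — all match ✓
Unique over the lattice → pose = (3.5, 1.5, 120°).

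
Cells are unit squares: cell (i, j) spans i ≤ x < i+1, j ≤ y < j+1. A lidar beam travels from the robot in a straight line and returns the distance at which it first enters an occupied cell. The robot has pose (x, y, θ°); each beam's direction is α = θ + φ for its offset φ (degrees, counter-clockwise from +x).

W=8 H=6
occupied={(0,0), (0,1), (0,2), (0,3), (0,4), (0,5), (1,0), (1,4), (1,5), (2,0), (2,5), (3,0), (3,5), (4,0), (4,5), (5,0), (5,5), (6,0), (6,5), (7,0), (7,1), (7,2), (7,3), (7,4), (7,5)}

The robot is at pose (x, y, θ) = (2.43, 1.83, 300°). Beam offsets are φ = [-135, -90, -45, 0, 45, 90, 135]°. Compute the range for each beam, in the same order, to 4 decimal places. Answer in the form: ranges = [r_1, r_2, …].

ranges = [1.4804, 1.6512, 0.8593, 0.9584, 3.2069, 5.2770, 3.2818]

beam 1: φ=-135°, α=165°
  cosα=-0.9659 sinα=0.2588 | (2,1) | tMaxX 0.4452 tMaxY 0.6568 | tΔX 1.0353 tΔY 3.8637
    t=0.4452 [x] (1,1)
    t=0.6568 [y] (1,2)
    t=1.4804 [x] (0,2) — stop
  → r_1 = 1.4804
beam 2: φ=-90°, α=210°
  cosα=-0.8660 sinα=-0.5000 | (2,1) | tMaxX 0.4965 tMaxY 1.6600 | tΔX 1.1547 tΔY 2.0000
    t=0.4965 [x] (1,1)
    t=1.6512 [x] (0,1) — stop
  → r_2 = 1.6512
beam 3: φ=-45°, α=255°
  cosα=-0.2588 sinα=-0.9659 | (2,1) | tMaxX 1.6614 tMaxY 0.8593 | tΔX 3.8637 tΔY 1.0353
    t=0.8593 [y] (2,0) — stop
  → r_3 = 0.8593
beam 4: φ=0°, α=300°
  cosα=0.5000 sinα=-0.8660 | (2,1) | tMaxX 1.1400 tMaxY 0.9584 | tΔX 2.0000 tΔY 1.1547
    t=0.9584 [y] (2,0) — stop
  → r_4 = 0.9584
beam 5: φ=45°, α=345°
  cosα=0.9659 sinα=-0.2588 | (2,1) | tMaxX 0.5901 tMaxY 3.2069 | tΔX 1.0353 tΔY 3.8637
    t=0.5901 [x] (3,1)
    t=1.6254 [x] (4,1)
    t=2.6607 [x] (5,1)
    t=3.2069 [y] (5,0) — stop
  → r_5 = 3.2069
beam 6: φ=90°, α=30°
  cosα=0.8660 sinα=0.5000 | (2,1) | tMaxX 0.6582 tMaxY 0.3400 | tΔX 1.1547 tΔY 2.0000
    t=0.3400 [y] (2,2)
    t=0.6582 [x] (3,2)
    t=1.8129 [x] (4,2)
    t=2.3400 [y] (4,3)
    t=2.9676 [x] (5,3)
    t=4.1223 [x] (6,3)
    t=4.3400 [y] (6,4)
    t=5.2770 [x] (7,4) — stop
  → r_6 = 5.2770
beam 7: φ=135°, α=75°
  cosα=0.2588 sinα=0.9659 | (2,1) | tMaxX 2.2023 tMaxY 0.1760 | tΔX 3.8637 tΔY 1.0353
    t=0.1760 [y] (2,2)
    t=1.2113 [y] (2,3)
    t=2.2023 [x] (3,3)
    t=2.2465 [y] (3,4)
    t=3.2818 [y] (3,5) — stop
  → r_7 = 3.2818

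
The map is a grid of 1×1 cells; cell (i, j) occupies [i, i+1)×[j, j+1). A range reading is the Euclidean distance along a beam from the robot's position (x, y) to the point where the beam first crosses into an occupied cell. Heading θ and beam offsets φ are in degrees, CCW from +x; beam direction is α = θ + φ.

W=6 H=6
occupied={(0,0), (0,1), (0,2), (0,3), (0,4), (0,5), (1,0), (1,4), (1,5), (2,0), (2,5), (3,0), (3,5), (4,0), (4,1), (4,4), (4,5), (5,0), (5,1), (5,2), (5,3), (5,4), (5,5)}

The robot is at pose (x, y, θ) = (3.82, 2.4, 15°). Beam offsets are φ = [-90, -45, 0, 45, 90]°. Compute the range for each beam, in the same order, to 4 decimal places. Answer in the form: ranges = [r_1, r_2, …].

ranges = [0.6955, 0.8000, 1.2216, 1.8475, 2.6917]

beam 1: φ=-90°, α=285°
  dir = (cos 285°, sin 285°) = (0.2588, -0.9659); from cell (3,2)
  next x-line at t=0.6955, next y-line at t=0.4141; Δt_x=3.8637, Δt_y=1.0353
    y: enter (3,1) at t=0.4141
    x: enter (4,1) at t=0.6955 ← occupied
  → r_1 = 0.6955
beam 2: φ=-45°, α=330°
  dir = (cos 330°, sin 330°) = (0.8660, -0.5000); from cell (3,2)
  next x-line at t=0.2078, next y-line at t=0.8000; Δt_x=1.1547, Δt_y=2.0000
    x: enter (4,2) at t=0.2078
    y: enter (4,1) at t=0.8000 ← occupied
  → r_2 = 0.8000
beam 3: φ=0°, α=15°
  dir = (cos 15°, sin 15°) = (0.9659, 0.2588); from cell (3,2)
  next x-line at t=0.1863, next y-line at t=2.3182; Δt_x=1.0353, Δt_y=3.8637
    x: enter (4,2) at t=0.1863
    x: enter (5,2) at t=1.2216 ← occupied
  → r_3 = 1.2216
beam 4: φ=45°, α=60°
  dir = (cos 60°, sin 60°) = (0.5000, 0.8660); from cell (3,2)
  next x-line at t=0.3600, next y-line at t=0.6928; Δt_x=2.0000, Δt_y=1.1547
    x: enter (4,2) at t=0.3600
    y: enter (4,3) at t=0.6928
    y: enter (4,4) at t=1.8475 ← occupied
  → r_4 = 1.8475
beam 5: φ=90°, α=105°
  dir = (cos 105°, sin 105°) = (-0.2588, 0.9659); from cell (3,2)
  next x-line at t=3.1682, next y-line at t=0.6212; Δt_x=3.8637, Δt_y=1.0353
    y: enter (3,3) at t=0.6212
    y: enter (3,4) at t=1.6564
    y: enter (3,5) at t=2.6917 ← occupied
  → r_5 = 2.6917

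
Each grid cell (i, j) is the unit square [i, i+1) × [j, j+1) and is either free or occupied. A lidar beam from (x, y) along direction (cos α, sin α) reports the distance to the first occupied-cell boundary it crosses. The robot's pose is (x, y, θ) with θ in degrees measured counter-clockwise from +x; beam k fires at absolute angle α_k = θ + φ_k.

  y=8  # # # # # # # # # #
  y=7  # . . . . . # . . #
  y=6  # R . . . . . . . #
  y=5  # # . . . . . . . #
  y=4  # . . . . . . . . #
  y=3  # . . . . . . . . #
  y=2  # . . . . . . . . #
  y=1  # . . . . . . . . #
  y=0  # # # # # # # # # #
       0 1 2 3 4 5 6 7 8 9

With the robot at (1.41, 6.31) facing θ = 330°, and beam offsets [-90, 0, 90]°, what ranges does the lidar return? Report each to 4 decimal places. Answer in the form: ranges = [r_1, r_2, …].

beam 1: φ=-90°, α=240°
  dir = (cos 240°, sin 240°) = (-0.5000, -0.8660); from cell (1,6)
  next x-line at t=0.8200, next y-line at t=0.3580; Δt_x=2.0000, Δt_y=1.1547
    y: enter (1,5) at t=0.3580 ← occupied
  → r_1 = 0.3580
beam 2: φ=0°, α=330°
  dir = (cos 330°, sin 330°) = (0.8660, -0.5000); from cell (1,6)
  next x-line at t=0.6813, next y-line at t=0.6200; Δt_x=1.1547, Δt_y=2.0000
    y: enter (1,5) at t=0.6200 ← occupied
  → r_2 = 0.6200
beam 3: φ=90°, α=60°
  dir = (cos 60°, sin 60°) = (0.5000, 0.8660); from cell (1,6)
  next x-line at t=1.1800, next y-line at t=0.7967; Δt_x=2.0000, Δt_y=1.1547
    y: enter (1,7) at t=0.7967
    x: enter (2,7) at t=1.1800
    y: enter (2,8) at t=1.9514 ← occupied
  → r_3 = 1.9514

ranges = [0.3580, 0.6200, 1.9514]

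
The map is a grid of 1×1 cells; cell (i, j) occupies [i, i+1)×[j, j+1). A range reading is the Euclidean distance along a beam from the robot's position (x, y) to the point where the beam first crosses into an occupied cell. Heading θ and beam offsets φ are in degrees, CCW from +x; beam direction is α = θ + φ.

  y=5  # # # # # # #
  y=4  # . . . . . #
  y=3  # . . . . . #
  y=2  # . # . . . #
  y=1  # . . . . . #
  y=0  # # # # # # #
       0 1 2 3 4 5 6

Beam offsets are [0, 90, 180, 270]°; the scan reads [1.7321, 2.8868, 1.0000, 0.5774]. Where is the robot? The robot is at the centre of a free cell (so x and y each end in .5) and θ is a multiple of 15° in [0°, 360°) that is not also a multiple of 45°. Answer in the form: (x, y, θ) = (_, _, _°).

(x, y, θ) = (5.5, 3.5, 120°)

Enumerate (i+0.5, j+0.5, θ) over the 19 free cells and 16 admissible headings. For each, cast all 4 beams and compare to the given ranges.
  (2.5, 1.5, 75°): beam 1 = 0.5176 ≠ 1.7321 ✗
  (1.5, 4.5, 150°): beam 1 = 0.5774 ≠ 1.7321 ✗
  (2.5, 4.5, 195°): beam 1 = 1.5529 ≠ 1.7321 ✗
  (1.5, 4.5, 165°): beam 1 = 0.5176 ≠ 1.7321 ✗
  …
  (5.5, 3.5, 120°): r_1=1.7321, r_2=2.8868, r_3=1.0000, r_4=0.5774 — all match ✓
Unique over the lattice → pose = (5.5, 3.5, 120°).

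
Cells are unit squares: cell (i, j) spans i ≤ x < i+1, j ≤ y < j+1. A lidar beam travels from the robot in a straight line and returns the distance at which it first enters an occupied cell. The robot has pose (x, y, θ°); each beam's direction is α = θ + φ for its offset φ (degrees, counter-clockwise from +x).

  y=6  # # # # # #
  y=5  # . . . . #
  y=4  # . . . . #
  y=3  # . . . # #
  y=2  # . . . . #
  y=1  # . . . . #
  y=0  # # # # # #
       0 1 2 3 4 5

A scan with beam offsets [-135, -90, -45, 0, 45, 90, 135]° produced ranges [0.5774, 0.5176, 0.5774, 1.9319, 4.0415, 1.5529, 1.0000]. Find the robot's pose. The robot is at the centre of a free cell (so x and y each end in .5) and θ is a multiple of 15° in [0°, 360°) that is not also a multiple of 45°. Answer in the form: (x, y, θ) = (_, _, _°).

The pose lattice has 19·16 = 304 candidates. Test each by forward raycasting.
  (1.5, 3.5, 30°): beam 1 = 1.9319 ≠ 0.5774 ✗
  (1.5, 4.5, 240°): beam 1 = 1.5529 ≠ 0.5774 ✗
  (4.5, 4.5, 75°): beam 4 = 1.5529 ≠ 1.9319 ✗
  (3.5, 4.5, 60°): beam 1 = 3.6235 ≠ 0.5774 ✗
  …
  (4.5, 5.5, 165°): r_1=0.5774, r_2=0.5176, r_3=0.5774, r_4=1.9319, r_5=4.0415, r_6=1.5529, r_7=1.0000 — all match ✓
Only this pose fits every beam.

(x, y, θ) = (4.5, 5.5, 165°)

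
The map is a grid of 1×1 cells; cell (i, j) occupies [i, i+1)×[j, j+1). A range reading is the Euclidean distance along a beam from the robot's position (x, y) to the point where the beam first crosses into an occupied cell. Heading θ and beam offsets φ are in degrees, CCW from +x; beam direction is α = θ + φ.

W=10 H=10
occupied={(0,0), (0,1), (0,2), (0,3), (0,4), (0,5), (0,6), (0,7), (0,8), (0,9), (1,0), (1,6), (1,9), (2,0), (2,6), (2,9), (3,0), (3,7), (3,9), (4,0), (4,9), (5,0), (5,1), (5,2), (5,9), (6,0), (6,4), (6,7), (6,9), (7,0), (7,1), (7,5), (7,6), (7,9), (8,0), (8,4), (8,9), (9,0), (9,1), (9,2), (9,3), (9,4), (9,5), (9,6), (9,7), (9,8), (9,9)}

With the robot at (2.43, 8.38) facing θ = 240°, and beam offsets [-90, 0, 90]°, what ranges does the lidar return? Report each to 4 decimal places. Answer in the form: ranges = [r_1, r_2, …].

beam 1: φ=-90°, α=150°
  dir = (cos 150°, sin 150°) = (-0.8660, 0.5000); from cell (2,8)
  next x-line at t=0.4965, next y-line at t=1.2400; Δt_x=1.1547, Δt_y=2.0000
    x: enter (1,8) at t=0.4965
    y: enter (1,9) at t=1.2400 ← occupied
  → r_1 = 1.2400
beam 2: φ=0°, α=240°
  dir = (cos 240°, sin 240°) = (-0.5000, -0.8660); from cell (2,8)
  next x-line at t=0.8600, next y-line at t=0.4388; Δt_x=2.0000, Δt_y=1.1547
    y: enter (2,7) at t=0.4388
    x: enter (1,7) at t=0.8600
    y: enter (1,6) at t=1.5935 ← occupied
  → r_2 = 1.5935
beam 3: φ=90°, α=330°
  dir = (cos 330°, sin 330°) = (0.8660, -0.5000); from cell (2,8)
  next x-line at t=0.6582, next y-line at t=0.7600; Δt_x=1.1547, Δt_y=2.0000
    x: enter (3,8) at t=0.6582
    y: enter (3,7) at t=0.7600 ← occupied
  → r_3 = 0.7600

ranges = [1.2400, 1.5935, 0.7600]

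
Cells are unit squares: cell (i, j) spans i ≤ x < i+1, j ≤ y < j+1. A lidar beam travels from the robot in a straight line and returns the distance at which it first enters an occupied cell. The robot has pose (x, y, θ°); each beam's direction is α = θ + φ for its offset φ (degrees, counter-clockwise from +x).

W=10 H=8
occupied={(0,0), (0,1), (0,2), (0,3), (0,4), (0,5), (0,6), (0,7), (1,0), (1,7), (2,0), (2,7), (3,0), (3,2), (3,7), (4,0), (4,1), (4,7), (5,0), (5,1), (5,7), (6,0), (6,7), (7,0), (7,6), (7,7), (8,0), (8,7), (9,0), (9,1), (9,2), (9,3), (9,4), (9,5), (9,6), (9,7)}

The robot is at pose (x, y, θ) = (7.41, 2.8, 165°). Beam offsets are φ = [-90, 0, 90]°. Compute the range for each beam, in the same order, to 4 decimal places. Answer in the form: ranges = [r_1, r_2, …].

ranges = [4.3482, 6.6361, 1.8635]

beam 1: φ=-90°, α=75°
  d=(0.2588,0.9659)  start (7,2)  tX=2.2796 tY=0.2071  stride 1/|dx|=3.8637 1/|dy|=1.0353
    cross y-line → (7,3), t=0.2071
    cross y-line → (7,4), t=1.2423
    cross y-line → (7,5), t=2.2776
    cross x-line → (8,5), t=2.2796
    cross y-line → (8,6), t=3.3129
    cross y-line → (8,7), t=4.3482 (wall)
  → r_1 = 4.3482
beam 2: φ=0°, α=165°
  d=(-0.9659,0.2588)  start (7,2)  tX=0.4245 tY=0.7727  stride 1/|dx|=1.0353 1/|dy|=3.8637
    cross x-line → (6,2), t=0.4245
    cross y-line → (6,3), t=0.7727
    cross x-line → (5,3), t=1.4597
    cross x-line → (4,3), t=2.4950
    cross x-line → (3,3), t=3.5303
    cross x-line → (2,3), t=4.5656
    cross y-line → (2,4), t=4.6364
    cross x-line → (1,4), t=5.6008
    cross x-line → (0,4), t=6.6361 (wall)
  → r_2 = 6.6361
beam 3: φ=90°, α=255°
  d=(-0.2588,-0.9659)  start (7,2)  tX=1.5841 tY=0.8282  stride 1/|dx|=3.8637 1/|dy|=1.0353
    cross y-line → (7,1), t=0.8282
    cross x-line → (6,1), t=1.5841
    cross y-line → (6,0), t=1.8635 (wall)
  → r_3 = 1.8635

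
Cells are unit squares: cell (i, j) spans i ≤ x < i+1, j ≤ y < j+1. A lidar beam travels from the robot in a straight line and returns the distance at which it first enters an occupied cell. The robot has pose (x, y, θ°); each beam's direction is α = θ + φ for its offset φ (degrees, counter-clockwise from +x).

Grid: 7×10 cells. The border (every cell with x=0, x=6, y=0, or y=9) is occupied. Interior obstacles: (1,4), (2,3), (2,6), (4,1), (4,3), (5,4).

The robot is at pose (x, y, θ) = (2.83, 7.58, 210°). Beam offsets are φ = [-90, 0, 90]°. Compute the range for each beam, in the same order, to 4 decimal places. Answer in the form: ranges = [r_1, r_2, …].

beam 1: φ=-90°, α=120°
  direction (-0.5000, 0.8660); cell (2,7); t to first gridline: x 1.6600, y 0.4850 (then +2.0000 / +1.1547)
    (2,8) via y @ 0.4850
    (2,9) via y @ 1.6397  # hit
  → r_1 = 1.6397
beam 2: φ=0°, α=210°
  direction (-0.8660, -0.5000); cell (2,7); t to first gridline: x 0.9584, y 1.1600 (then +1.1547 / +2.0000)
    (1,7) via x @ 0.9584
    (1,6) via y @ 1.1600
    (0,6) via x @ 2.1131  # hit
  → r_2 = 2.1131
beam 3: φ=90°, α=300°
  direction (0.5000, -0.8660); cell (2,7); t to first gridline: x 0.3400, y 0.6697 (then +2.0000 / +1.1547)
    (3,7) via x @ 0.3400
    (3,6) via y @ 0.6697
    (3,5) via y @ 1.8244
    (4,5) via x @ 2.3400
    (4,4) via y @ 2.9791
    (4,3) via y @ 4.1338  # hit
  → r_3 = 4.1338

ranges = [1.6397, 2.1131, 4.1338]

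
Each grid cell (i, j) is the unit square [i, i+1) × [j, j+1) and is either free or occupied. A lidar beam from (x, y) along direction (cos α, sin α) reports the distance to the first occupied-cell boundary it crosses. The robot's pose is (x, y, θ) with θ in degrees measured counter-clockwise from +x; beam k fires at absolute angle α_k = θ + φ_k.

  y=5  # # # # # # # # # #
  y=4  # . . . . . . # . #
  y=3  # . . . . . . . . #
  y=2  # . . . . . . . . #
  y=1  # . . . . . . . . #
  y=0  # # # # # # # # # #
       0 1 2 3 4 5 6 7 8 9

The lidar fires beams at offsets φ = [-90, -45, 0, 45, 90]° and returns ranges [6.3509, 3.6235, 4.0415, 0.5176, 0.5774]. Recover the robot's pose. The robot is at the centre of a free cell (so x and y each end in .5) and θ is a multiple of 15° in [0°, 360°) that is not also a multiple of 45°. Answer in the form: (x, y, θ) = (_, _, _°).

The pose lattice has 31·16 = 496 candidates. Test each by forward raycasting.
  (5.5, 4.5, 345°): beam 1 = 3.6235 ≠ 6.3509 ✗
  (1.5, 4.5, 285°): beam 1 = 0.5176 ≠ 6.3509 ✗
  (6.5, 4.5, 75°): beam 1 = 0.5176 ≠ 6.3509 ✗
  (7.5, 2.5, 345°): beam 1 = 1.5529 ≠ 6.3509 ✗
  …
  (6.5, 4.5, 300°): r_1=6.3509, r_2=3.6235, r_3=4.0415, r_4=0.5176, r_5=0.5774 — all match ✓
Unique over the lattice → pose = (6.5, 4.5, 300°).

(x, y, θ) = (6.5, 4.5, 300°)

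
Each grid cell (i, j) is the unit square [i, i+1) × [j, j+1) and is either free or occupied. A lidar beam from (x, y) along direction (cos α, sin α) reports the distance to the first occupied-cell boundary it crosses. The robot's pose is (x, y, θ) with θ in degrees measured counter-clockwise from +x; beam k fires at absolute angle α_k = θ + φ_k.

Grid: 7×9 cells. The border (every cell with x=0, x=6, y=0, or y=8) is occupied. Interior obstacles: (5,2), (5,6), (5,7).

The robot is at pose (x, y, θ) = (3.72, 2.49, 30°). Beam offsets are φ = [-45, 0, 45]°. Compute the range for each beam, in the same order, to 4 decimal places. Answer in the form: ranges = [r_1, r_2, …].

beam 1: φ=-45°, α=345°
  direction (0.9659, -0.2588); cell (3,2); t to first gridline: x 0.2899, y 1.8932 (then +1.0353 / +3.8637)
    (4,2) via x @ 0.2899
    (5,2) via x @ 1.3252  # hit
  → r_1 = 1.3252
beam 2: φ=0°, α=30°
  direction (0.8660, 0.5000); cell (3,2); t to first gridline: x 0.3233, y 1.0200 (then +1.1547 / +2.0000)
    (4,2) via x @ 0.3233
    (4,3) via y @ 1.0200
    (5,3) via x @ 1.4780
    (6,3) via x @ 2.6327  # hit
  → r_2 = 2.6327
beam 3: φ=45°, α=75°
  direction (0.2588, 0.9659); cell (3,2); t to first gridline: x 1.0818, y 0.5280 (then +3.8637 / +1.0353)
    (3,3) via y @ 0.5280
    (4,3) via x @ 1.0818
    (4,4) via y @ 1.5633
    (4,5) via y @ 2.5985
    (4,6) via y @ 3.6338
    (4,7) via y @ 4.6691
    (5,7) via x @ 4.9455  # hit
  → r_3 = 4.9455

ranges = [1.3252, 2.6327, 4.9455]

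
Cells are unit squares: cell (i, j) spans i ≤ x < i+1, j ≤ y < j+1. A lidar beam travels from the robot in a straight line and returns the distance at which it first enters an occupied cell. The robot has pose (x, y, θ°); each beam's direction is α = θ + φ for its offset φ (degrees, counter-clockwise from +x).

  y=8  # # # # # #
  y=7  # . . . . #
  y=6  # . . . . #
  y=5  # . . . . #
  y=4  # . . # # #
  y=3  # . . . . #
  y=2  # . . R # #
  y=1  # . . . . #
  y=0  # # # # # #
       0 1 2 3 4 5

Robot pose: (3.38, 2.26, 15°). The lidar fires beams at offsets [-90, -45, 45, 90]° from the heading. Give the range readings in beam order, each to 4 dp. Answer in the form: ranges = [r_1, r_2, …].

ranges = [1.3044, 1.8706, 2.0092, 5.9425]

beam 1: φ=-90°, α=285°
  d=(0.2588,-0.9659)  start (3,2)  tX=2.3955 tY=0.2692  stride 1/|dx|=3.8637 1/|dy|=1.0353
    cross y-line → (3,1), t=0.2692
    cross y-line → (3,0), t=1.3044 (wall)
  → r_1 = 1.3044
beam 2: φ=-45°, α=330°
  d=(0.8660,-0.5000)  start (3,2)  tX=0.7159 tY=0.5200  stride 1/|dx|=1.1547 1/|dy|=2.0000
    cross y-line → (3,1), t=0.5200
    cross x-line → (4,1), t=0.7159
    cross x-line → (5,1), t=1.8706 (wall)
  → r_2 = 1.8706
beam 3: φ=45°, α=60°
  d=(0.5000,0.8660)  start (3,2)  tX=1.2400 tY=0.8545  stride 1/|dx|=2.0000 1/|dy|=1.1547
    cross y-line → (3,3), t=0.8545
    cross x-line → (4,3), t=1.2400
    cross y-line → (4,4), t=2.0092 (wall)
  → r_3 = 2.0092
beam 4: φ=90°, α=105°
  d=(-0.2588,0.9659)  start (3,2)  tX=1.4682 tY=0.7661  stride 1/|dx|=3.8637 1/|dy|=1.0353
    cross y-line → (3,3), t=0.7661
    cross x-line → (2,3), t=1.4682
    cross y-line → (2,4), t=1.8014
    cross y-line → (2,5), t=2.8367
    cross y-line → (2,6), t=3.8719
    cross y-line → (2,7), t=4.9072
    cross x-line → (1,7), t=5.3319
    cross y-line → (1,8), t=5.9425 (wall)
  → r_4 = 5.9425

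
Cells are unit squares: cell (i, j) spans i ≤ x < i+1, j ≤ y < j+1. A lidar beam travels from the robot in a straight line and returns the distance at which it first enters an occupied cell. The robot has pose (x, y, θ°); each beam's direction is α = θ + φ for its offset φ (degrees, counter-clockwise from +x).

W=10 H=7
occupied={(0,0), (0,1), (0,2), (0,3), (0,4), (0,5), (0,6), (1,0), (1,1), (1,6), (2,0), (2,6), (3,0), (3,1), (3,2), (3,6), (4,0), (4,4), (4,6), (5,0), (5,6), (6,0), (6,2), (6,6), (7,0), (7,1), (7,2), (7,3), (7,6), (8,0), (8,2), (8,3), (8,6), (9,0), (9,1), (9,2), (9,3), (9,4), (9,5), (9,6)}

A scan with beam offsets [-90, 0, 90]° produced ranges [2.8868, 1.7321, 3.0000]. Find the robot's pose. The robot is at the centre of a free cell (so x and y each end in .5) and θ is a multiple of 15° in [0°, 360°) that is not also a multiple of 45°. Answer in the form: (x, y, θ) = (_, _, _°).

(x, y, θ) = (6.5, 4.5, 120°)

Enumerate (i+0.5, j+0.5, θ) over the 30 free cells and 16 admissible headings. For each, cast all 3 beams and compare to the given ranges.
  (1.5, 3.5, 15°): beam 1 = 1.5529 ≠ 2.8868 ✗
  (2.5, 2.5, 165°): beam 1 = 3.6235 ≠ 2.8868 ✗
  (1.5, 4.5, 195°): beam 1 = 1.5529 ≠ 2.8868 ✗
  …
  (6.5, 4.5, 120°): r_1=2.8868, r_2=1.7321, r_3=3.0000 — all match ✓
Only this pose fits every beam.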